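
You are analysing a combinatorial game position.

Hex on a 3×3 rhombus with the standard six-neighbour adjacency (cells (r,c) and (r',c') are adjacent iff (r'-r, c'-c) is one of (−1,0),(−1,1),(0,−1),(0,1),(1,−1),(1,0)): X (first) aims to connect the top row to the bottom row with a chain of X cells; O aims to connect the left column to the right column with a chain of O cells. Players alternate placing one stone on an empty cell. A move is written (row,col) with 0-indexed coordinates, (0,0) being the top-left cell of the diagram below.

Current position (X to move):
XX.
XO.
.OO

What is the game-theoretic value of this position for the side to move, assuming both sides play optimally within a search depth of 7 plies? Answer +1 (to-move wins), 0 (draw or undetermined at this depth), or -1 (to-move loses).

value(XX./XO./.OO, X) = +1

p1 X@[XX./XO./.OO]: (0,2)[XXX/XO./.OO]-1 (1,2)[XX./XOX/.OO]-1 (2,0)[XX./XO./XOO]+1*
p2 O@[XX./XO./XOO] terminal -1; root [XX./XO./.OO] d7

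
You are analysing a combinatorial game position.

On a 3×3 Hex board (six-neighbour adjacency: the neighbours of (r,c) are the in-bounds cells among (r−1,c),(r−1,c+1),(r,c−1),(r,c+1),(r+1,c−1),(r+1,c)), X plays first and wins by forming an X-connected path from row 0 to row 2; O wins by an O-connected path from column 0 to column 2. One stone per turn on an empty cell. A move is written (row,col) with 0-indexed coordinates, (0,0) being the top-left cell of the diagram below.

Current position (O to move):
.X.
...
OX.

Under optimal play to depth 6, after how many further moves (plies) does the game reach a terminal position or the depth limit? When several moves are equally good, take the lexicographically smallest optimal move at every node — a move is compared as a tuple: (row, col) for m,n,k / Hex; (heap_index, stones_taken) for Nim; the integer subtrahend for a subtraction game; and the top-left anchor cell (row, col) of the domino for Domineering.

PV length from [.X./.../OX.]: 3 plies

ply 1, O at .X./.../OX. | (0,0)=-1→OX./.../OX.; (0,2)=-1→.XO/.../OX.; (1,0)=-1→.X./O../OX.; (1,1)=+1→.X./.O./OX.*; (1,2)=-1→.X./..O/OX.; (2,2)=-1→.X./.../OXO
ply 2, X at .X./.O./OX. | (0,0)=-1→XX./.O./OX.*; (0,2)=-1→.XX/.O./OX.; (1,0)=-1→.X./XO./OX.; (1,2)=-1→.X./.OX/OX.; (2,2)=-1→.X./.O./OXX
ply 3, O at XX./.O./OX. | (0,2)=+1→XXO/.O./OX.*; (1,0)=+1→XX./OO./OX.; (1,2)=+1→XX./.OO/OX.; (2,2)=+1→XX./.O./OXO
ply 4: XXO/.O./OX. is terminal -1 (X); from .X./.../OX. depth 6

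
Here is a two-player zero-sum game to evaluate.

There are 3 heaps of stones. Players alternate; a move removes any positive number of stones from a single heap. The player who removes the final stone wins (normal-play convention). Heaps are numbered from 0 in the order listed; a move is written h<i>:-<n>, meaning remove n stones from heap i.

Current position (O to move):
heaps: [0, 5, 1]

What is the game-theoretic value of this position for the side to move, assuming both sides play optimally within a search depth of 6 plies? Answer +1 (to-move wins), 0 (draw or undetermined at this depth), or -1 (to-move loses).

p1 O@[(0,5,1)]: h1:-1[(0,4,1)]-1 h1:-2[(0,3,1)]-1 h1:-3[(0,2,1)]-1 h1:-4[(0,1,1)]+1* h1:-5[(0,0,1)]-1 h2:-1[(0,5,0)]-1
p2 X@[(0,1,1)]: h1:-1[(0,0,1)]-1* h2:-1[(0,1,0)]-1
p3 O@[(0,0,1)]: h2:-1[(0,0,0)]+1*
p4 X@[(0,0,0)] terminal -1; root [(0,5,1)] d6

value((0,5,1), O) = +1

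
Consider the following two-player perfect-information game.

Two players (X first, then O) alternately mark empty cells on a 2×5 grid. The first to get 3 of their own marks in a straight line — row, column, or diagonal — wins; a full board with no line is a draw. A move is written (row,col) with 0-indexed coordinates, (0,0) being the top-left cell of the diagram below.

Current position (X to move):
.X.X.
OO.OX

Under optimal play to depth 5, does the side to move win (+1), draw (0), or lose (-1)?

value(.X.X./OO.OX, X) = +1

p1 X@[.X.X./OO.OX]: (0,0)[XX.X./OO.OX]-1 (0,2)[.XXX./OO.OX]+1* (0,4)[.X.XX/OO.OX]-1 (1,2)[.X.X./OOXOX]+0
p2 O@[.XXX./OO.OX] terminal -1; root [.X.X./OO.OX] d5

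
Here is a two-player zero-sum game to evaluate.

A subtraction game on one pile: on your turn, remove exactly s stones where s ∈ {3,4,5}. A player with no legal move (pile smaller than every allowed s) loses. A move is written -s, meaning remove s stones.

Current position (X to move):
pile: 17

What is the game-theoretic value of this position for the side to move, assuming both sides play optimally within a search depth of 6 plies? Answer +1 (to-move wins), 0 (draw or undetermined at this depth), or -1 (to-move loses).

value(17, X) = -1

[17] X move#1: -3:-1/14*, -4:-1/13, -5:-1/12
[14] O move#2: -3:-1/11, -4:+1/10*, -5:+1/9
[10] X move#3: -3:-1/7*, -4:-1/6, -5:-1/5
[7] O move#4: -3:-1/4, -4:-1/3, -5:+1/2*
[2] end (terminal -1, X#5); searched 17 to 6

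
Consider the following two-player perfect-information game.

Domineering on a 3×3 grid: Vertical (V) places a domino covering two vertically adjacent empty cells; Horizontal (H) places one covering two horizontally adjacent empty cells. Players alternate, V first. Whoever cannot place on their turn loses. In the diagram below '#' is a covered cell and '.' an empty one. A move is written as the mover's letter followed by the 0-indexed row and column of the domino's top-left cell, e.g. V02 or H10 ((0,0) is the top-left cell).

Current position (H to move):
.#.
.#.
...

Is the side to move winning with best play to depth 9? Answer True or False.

H winning at [.#./.#./...]: False

[.#./.#./...] H move#1: H20:-1/.#./.#./##.*, H21:-1/.#./.#./.##
[.#./.#./##.] V move#2: V00:+1/##./##./##.*, V02:+1/.##/.##/##., V12:+1/.#./.##/###
[##./##./##.] end (terminal -1, H#3); searched .#./.#./... to 9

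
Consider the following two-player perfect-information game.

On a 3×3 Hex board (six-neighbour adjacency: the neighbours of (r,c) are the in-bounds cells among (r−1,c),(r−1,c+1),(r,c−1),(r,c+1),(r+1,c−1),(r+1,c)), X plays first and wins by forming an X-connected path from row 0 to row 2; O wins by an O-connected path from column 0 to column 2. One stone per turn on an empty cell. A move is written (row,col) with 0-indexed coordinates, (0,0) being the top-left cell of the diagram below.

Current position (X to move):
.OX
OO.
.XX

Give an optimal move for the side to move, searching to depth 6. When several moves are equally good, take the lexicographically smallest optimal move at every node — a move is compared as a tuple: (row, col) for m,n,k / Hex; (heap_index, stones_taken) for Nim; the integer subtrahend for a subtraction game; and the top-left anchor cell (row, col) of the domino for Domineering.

p1 X@[.OX/OO./.XX]: (0,0)[XOX/OO./.XX]-1 (1,2)[.OX/OOX/.XX]+1* (2,0)[.OX/OO./XXX]-1
p2 O@[.OX/OOX/.XX] terminal -1; root [.OX/OO./.XX] d6

X's best at [.OX/OO./.XX]: (1,2)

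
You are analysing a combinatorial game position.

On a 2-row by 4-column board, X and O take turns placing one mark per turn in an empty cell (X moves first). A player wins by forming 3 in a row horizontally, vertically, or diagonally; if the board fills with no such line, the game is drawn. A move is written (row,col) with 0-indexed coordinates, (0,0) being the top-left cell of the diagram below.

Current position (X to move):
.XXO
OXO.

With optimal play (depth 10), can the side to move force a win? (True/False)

X winning at [.XXO/OXO.]: True

[.XXO/OXO.] X move#1: (0,0):+1/XXXO/OXO.*, (1,3):+0/.XXO/OXOX
[XXXO/OXO.] end (terminal -1, O#2); searched .XXO/OXO. to 10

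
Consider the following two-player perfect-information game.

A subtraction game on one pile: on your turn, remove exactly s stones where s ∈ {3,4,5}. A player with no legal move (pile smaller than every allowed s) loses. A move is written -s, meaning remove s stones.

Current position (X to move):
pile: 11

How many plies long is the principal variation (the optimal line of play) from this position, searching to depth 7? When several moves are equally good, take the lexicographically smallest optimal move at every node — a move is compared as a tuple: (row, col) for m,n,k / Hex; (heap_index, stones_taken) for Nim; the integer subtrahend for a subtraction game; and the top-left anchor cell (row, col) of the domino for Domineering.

PV length from [11]: 3 plies

[11] X move#1: -3:+1/8*, -4:-1/7, -5:-1/6
[8] O move#2: -3:-1/5*, -4:-1/4, -5:-1/3
[5] X move#3: -3:+1/2*, -4:+1/1, -5:+1/0
[2] end (terminal -1, O#4); searched 11 to 7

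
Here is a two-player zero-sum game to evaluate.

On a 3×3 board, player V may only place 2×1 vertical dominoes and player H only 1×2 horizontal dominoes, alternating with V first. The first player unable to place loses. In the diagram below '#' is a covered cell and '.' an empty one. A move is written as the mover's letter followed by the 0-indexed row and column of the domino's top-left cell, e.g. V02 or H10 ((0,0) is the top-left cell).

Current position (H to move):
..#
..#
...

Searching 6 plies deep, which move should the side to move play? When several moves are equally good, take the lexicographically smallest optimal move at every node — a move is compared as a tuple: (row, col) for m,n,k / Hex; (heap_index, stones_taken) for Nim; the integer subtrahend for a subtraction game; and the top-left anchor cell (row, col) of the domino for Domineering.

[..#/..#/...] H move#1: H00:-1/###/..#/..., H10:+1/..#/###/...*, H20:-1/..#/..#/##., H21:-1/..#/..#/.##
[..#/###/...] end (terminal -1, V#2); searched ..#/..#/... to 6

H's best at [..#/..#/...]: H10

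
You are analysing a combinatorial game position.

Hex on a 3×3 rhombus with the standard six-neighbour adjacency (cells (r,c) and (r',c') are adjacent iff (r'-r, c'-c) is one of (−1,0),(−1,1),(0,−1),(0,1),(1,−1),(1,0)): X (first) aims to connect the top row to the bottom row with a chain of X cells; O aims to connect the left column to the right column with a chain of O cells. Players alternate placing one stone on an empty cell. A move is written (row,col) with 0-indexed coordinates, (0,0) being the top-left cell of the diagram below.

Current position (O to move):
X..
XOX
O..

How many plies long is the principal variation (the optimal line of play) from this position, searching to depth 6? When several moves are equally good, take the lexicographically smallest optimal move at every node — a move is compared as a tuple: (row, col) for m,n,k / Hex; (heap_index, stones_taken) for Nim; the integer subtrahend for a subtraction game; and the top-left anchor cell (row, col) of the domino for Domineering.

ply 1, O at X../XOX/O.. | (0,1)=-1→XO./XOX/O..; (0,2)=+1→X.O/XOX/O..*; (2,1)=+1→X../XOX/OO.; (2,2)=+1→X../XOX/O.O
ply 2: X.O/XOX/O.. is terminal -1 (X); from X../XOX/O.. depth 6

PV length from [X../XOX/O..]: 1 ply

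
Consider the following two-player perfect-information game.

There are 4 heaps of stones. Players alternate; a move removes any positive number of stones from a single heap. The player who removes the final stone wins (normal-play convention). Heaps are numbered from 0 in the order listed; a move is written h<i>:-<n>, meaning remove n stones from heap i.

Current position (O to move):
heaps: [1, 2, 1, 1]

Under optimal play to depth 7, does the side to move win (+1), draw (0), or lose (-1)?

value((1,2,1,1), O) = +1

p1 O@[(1,2,1,1)]: h0:-1[(0,2,1,1)]-1 h1:-1[(1,1,1,1)]+1* h1:-2[(1,0,1,1)]-1 h2:-1[(1,2,0,1)]-1 h3:-1[(1,2,1,0)]-1
p2 X@[(1,1,1,1)]: h0:-1[(0,1,1,1)]-1* h1:-1[(1,0,1,1)]-1 h2:-1[(1,1,0,1)]-1 h3:-1[(1,1,1,0)]-1
p3 O@[(0,1,1,1)]: h1:-1[(0,0,1,1)]+1* h2:-1[(0,1,0,1)]+1 h3:-1[(0,1,1,0)]+1
p4 X@[(0,0,1,1)]: h2:-1[(0,0,0,1)]-1* h3:-1[(0,0,1,0)]-1
p5 O@[(0,0,0,1)]: h3:-1[(0,0,0,0)]+1*
p6 X@[(0,0,0,0)] terminal -1; root [(1,2,1,1)] d7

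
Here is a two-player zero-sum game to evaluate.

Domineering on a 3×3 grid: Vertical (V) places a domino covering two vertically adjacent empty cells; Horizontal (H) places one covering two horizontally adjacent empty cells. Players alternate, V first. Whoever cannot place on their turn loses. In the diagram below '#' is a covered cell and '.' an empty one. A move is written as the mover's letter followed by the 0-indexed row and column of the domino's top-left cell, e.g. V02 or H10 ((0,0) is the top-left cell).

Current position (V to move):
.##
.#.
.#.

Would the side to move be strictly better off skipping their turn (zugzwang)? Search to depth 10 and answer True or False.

zugzwang(.##/.#./.#., V) = False

[.##/.#./.#.] V move#1: V00:+1/###/##./.#.*, V10:+1/.##/##./##., V12:+1/.##/.##/.##
[###/##./.#.] end (terminal -1, H#2); searched .##/.#./.#. to 10
if V skipped the turn, H would face:
~ [.##/.#./.#.] end (terminal -1, H#1); searched .##/.#./.#. to 10
compare (V): move=+1 vs pass=+1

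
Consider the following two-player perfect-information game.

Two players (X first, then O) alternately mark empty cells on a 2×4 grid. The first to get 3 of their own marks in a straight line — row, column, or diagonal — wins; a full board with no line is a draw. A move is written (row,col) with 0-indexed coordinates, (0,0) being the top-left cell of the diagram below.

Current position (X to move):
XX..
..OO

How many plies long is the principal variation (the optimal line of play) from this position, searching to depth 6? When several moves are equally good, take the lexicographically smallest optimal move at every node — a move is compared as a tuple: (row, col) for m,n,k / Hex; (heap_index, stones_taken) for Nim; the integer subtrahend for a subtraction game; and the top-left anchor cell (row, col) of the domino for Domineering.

[XX../..OO] X move#1: (0,2):+1/XXX./..OO*, (0,3):-1/XX.X/..OO, (1,0):-1/XX../X.OO, (1,1):+0/XX../.XOO
[XXX./..OO] end (terminal -1, O#2); searched XX../..OO to 6

PV length from [XX../..OO]: 1 ply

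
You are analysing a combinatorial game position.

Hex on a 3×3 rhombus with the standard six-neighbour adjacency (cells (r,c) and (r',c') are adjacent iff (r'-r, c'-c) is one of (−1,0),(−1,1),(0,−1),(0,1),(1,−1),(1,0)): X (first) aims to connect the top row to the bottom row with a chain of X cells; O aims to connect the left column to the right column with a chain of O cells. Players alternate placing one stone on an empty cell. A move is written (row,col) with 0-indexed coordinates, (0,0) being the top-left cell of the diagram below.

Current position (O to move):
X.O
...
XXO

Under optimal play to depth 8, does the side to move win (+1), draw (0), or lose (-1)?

ply 1, O at X.O/.../XXO | (0,1)=-1→XOO/.../XXO; (1,0)=+1→X.O/O../XXO*; (1,1)=-1→X.O/.O./XXO; (1,2)=-1→X.O/..O/XXO
ply 2, X at X.O/O../XXO | (0,1)=-1→XXO/O../XXO*; (1,1)=-1→X.O/OX./XXO; (1,2)=-1→X.O/O.X/XXO
ply 3, O at XXO/O../XXO | (1,1)=+1→XXO/OO./XXO*; (1,2)=-1→XXO/O.O/XXO
ply 4: XXO/OO./XXO is terminal -1 (X); from X.O/.../XXO depth 8

value(X.O/.../XXO, O) = +1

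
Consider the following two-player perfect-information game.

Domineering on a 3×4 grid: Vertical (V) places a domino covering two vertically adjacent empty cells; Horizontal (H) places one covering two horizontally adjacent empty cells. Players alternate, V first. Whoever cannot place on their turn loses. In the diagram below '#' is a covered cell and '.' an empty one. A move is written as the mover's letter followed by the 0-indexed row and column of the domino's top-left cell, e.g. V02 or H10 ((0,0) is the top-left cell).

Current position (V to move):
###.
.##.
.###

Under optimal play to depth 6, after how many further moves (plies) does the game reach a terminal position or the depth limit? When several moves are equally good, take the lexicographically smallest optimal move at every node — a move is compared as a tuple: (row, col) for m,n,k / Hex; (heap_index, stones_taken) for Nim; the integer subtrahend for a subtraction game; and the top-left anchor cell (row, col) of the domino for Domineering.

PV length from [###./.##./.###]: 1 ply

ply 1, V at ###./.##./.### | V03=+1→####/.###/.###*; V10=+1→###./###./####
ply 2: ####/.###/.### is terminal -1 (H); from ###./.##./.### depth 6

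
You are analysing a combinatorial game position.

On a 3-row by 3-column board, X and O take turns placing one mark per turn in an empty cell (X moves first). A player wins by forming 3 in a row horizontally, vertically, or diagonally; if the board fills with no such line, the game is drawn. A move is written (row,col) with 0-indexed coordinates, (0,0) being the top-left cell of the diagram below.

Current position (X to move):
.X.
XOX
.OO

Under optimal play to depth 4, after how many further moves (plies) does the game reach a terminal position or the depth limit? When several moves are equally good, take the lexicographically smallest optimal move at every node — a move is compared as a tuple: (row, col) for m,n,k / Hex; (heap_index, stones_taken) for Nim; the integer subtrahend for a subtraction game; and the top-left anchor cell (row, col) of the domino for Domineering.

[.X./XOX/.OO] X move#1: (0,0):-1/XX./XOX/.OO*, (0,2):-1/.XX/XOX/.OO, (2,0):-1/.X./XOX/XOO
[XX./XOX/.OO] O move#2: (0,2):-1/XXO/XOX/.OO, (2,0):+1/XX./XOX/OOO*
[XX./XOX/OOO] end (terminal -1, X#3); searched .X./XOX/.OO to 4

PV length from [.X./XOX/.OO]: 2 plies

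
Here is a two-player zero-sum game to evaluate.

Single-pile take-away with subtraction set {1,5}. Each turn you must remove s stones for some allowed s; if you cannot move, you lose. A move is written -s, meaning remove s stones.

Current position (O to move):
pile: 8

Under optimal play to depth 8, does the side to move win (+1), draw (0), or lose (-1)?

value(8, O) = -1

p1 O@[8]: -1[7]-1* -5[3]-1
p2 X@[7]: -1[6]+1* -5[2]+1
p3 O@[6]: -1[5]-1* -5[1]-1
p4 X@[5]: -1[4]+1* -5[0]+1
p5 O@[4]: -1[3]-1*
p6 X@[3]: -1[2]+1*
p7 O@[2]: -1[1]-1*
p8 X@[1]: -1[0]+1*
p9 O@[0] terminal -1; root [8] d8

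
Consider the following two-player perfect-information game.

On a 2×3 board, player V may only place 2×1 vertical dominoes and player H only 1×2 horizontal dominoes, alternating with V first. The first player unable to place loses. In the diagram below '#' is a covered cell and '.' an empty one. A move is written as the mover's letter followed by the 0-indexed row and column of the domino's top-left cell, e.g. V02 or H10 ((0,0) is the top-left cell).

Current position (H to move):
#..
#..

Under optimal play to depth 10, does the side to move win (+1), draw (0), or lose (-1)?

[#../#..] H move#1: H01:+1/###/#..*, H11:+1/#../###
[###/#..] end (terminal -1, V#2); searched #../#.. to 10

value(#../#.., H) = +1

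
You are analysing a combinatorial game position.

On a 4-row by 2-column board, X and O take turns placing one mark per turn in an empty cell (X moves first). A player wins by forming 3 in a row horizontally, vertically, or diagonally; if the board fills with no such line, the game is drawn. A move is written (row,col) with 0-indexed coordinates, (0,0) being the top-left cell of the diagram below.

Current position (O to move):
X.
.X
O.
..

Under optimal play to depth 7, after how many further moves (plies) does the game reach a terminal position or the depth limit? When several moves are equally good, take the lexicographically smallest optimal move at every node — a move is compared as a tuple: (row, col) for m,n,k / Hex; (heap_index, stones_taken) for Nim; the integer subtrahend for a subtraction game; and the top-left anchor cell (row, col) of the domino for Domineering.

PV length from [X./.X/O./..]: 5 plies

p1 O@[X./.X/O./..]: (0,1)[XO/.X/O./..]+0* (1,0)[X./OX/O./..]+0 (2,1)[X./.X/OO/..]+0 (3,0)[X./.X/O./O.]+0 (3,1)[X./.X/O./.O]+0
p2 X@[XO/.X/O./..]: (1,0)[XO/XX/O./..]+0* (2,1)[XO/.X/OX/..]+0 (3,0)[XO/.X/O./X.]+0 (3,1)[XO/.X/O./.X]+0
p3 O@[XO/XX/O./..]: (2,1)[XO/XX/OO/..]+0* (3,0)[XO/XX/O./O.]+0 (3,1)[XO/XX/O./.O]+0
p4 X@[XO/XX/OO/..]: (3,0)[XO/XX/OO/X.]+0* (3,1)[XO/XX/OO/.X]+0
p5 O@[XO/XX/OO/X.]: (3,1)[XO/XX/OO/XO]+0*
p6 X@[XO/XX/OO/XO] terminal +0; root [X./.X/O./..] d7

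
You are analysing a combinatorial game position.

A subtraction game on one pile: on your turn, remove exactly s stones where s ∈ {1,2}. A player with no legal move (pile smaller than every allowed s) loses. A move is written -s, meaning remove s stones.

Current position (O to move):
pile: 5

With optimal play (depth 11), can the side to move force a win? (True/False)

p1 O@[5]: -1[4]-1 -2[3]+1*
p2 X@[3]: -1[2]-1* -2[1]-1
p3 O@[2]: -1[1]-1 -2[0]+1*
p4 X@[0] terminal -1; root [5] d11

O winning at [5]: True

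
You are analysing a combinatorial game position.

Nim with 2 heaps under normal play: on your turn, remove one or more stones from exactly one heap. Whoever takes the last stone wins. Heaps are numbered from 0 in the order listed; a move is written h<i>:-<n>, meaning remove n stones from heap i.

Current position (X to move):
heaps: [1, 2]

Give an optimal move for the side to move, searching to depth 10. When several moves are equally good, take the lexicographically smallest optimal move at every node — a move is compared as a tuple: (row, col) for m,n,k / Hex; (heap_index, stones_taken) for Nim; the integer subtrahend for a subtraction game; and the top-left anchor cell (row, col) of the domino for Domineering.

p1 X@[(1,2)]: h0:-1[(0,2)]-1 h1:-1[(1,1)]+1* h1:-2[(1,0)]-1
p2 O@[(1,1)]: h0:-1[(0,1)]-1* h1:-1[(1,0)]-1
p3 X@[(0,1)]: h1:-1[(0,0)]+1*
p4 O@[(0,0)] terminal -1; root [(1,2)] d10

X's best at [(1,2)]: h1:-1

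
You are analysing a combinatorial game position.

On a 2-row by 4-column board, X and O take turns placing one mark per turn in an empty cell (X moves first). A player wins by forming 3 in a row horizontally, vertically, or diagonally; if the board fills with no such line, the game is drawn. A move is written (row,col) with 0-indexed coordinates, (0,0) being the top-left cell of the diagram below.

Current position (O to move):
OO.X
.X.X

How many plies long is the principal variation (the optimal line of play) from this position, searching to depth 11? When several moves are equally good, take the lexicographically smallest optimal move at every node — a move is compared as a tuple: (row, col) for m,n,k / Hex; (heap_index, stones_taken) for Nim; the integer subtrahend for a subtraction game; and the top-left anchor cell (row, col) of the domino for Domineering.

PV length from [OO.X/.X.X]: 1 ply

p1 O@[OO.X/.X.X]: (0,2)[OOOX/.X.X]+1* (1,0)[OO.X/OX.X]-1 (1,2)[OO.X/.XOX]+0
p2 X@[OOOX/.X.X] terminal -1; root [OO.X/.X.X] d11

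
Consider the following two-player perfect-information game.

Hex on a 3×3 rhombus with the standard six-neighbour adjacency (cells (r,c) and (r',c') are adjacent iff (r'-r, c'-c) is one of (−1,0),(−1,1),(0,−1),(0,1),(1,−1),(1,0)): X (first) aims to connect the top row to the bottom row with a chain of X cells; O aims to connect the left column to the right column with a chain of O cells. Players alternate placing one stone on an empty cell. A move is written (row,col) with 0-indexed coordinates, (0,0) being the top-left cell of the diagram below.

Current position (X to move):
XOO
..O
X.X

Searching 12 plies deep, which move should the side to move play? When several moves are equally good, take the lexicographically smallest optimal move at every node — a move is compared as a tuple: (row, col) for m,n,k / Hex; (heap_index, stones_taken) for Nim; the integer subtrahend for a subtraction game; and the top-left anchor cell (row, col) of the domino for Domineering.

ply 1, X at XOO/..O/X.X | (1,0)=+1→XOO/X.O/X.X*; (1,1)=-1→XOO/.XO/X.X; (2,1)=-1→XOO/..O/XXX
ply 2: XOO/X.O/X.X is terminal -1 (O); from XOO/..O/X.X depth 12

X's best at [XOO/..O/X.X]: (1,0)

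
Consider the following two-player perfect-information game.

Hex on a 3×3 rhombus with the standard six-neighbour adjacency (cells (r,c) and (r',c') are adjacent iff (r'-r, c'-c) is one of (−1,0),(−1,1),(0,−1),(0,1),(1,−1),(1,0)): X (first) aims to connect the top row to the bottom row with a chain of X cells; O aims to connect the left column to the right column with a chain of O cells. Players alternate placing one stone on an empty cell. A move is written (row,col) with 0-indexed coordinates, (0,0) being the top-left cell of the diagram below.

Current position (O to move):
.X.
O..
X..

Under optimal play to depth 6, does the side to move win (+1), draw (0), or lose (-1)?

value(.X./O../X.., O) = +1

ply 1, O at .X./O../X.. | (0,0)=-1→OX./O../X..; (0,2)=-1→.XO/O../X..; (1,1)=+1→.X./OO./X..*; (1,2)=-1→.X./O.O/X..; (2,1)=-1→.X./O../XO.; (2,2)=-1→.X./O../X.O
ply 2, X at .X./OO./X.. | (0,0)=-1→XX./OO./X..*; (0,2)=-1→.XX/OO./X..; (1,2)=-1→.X./OOX/X..; (2,1)=-1→.X./OO./XX.; (2,2)=-1→.X./OO./X.X
ply 3, O at XX./OO./X.. | (0,2)=+1→XXO/OO./X..*; (1,2)=+1→XX./OOO/X..; (2,1)=+1→XX./OO./XO.; (2,2)=+1→XX./OO./X.O
ply 4: XXO/OO./X.. is terminal -1 (X); from .X./O../X.. depth 6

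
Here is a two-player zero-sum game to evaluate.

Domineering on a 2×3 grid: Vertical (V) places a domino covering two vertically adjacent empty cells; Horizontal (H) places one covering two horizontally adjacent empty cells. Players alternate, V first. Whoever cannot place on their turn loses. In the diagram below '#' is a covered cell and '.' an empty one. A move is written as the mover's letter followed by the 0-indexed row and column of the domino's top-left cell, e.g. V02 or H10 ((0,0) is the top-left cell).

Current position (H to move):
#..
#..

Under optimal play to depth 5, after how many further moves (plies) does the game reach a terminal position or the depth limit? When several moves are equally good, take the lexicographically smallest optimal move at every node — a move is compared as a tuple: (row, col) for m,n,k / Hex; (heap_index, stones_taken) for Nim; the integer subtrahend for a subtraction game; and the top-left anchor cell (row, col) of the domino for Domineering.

ply 1, H at #../#.. | H01=+1→###/#..*; H11=+1→#../###
ply 2: ###/#.. is terminal -1 (V); from #../#.. depth 5

PV length from [#../#..]: 1 ply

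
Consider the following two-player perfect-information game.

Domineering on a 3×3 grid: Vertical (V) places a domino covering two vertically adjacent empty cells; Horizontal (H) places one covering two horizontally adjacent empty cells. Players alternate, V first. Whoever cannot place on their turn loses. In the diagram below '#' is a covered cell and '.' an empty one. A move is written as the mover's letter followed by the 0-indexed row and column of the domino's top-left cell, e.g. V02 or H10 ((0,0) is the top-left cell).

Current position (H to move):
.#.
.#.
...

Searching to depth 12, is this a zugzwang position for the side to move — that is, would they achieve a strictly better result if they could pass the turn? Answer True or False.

ply 1, H at .#./.#./... | H20=-1→.#./.#./##.*; H21=-1→.#./.#./.##
ply 2, V at .#./.#./##. | V00=+1→##./##./##.*; V02=+1→.##/.##/##.; V12=+1→.#./.##/###
ply 3: ##./##./##. is terminal -1 (H); from .#./.#./... depth 12
suppose H passes — search the same position with V to move:
pass> ply 1, V at .#./.#./... | V00=+1→##./##./...*; V02=+1→.##/.##/...; V10=+1→.#./##./#..; V12=+1→.#./.##/..#
pass> ply 2, H at ##./##./... | H20=-1→##./##./##.*; H21=-1→##./##./.##
pass> ply 3, V at ##./##./##. | V02=+1→###/###/##.*; V12=+1→##./###/###
pass> ply 4: ###/###/##. is terminal -1 (H); from .#./.#./... depth 12
for H: play -1, pass -1

zugzwang(.#./.#./..., H) = False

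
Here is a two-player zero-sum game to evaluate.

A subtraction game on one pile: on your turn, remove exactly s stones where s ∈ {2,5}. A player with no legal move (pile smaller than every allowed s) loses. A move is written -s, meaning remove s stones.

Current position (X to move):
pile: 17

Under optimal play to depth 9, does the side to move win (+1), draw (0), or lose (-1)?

value(17, X) = +1

[17] X move#1: -2:+1/15*, -5:-1/12
[15] O move#2: -2:-1/13*, -5:-1/10
[13] X move#3: -2:+1/11*, -5:+1/8
[11] O move#4: -2:-1/9*, -5:-1/6
[9] X move#5: -2:+1/7*, -5:+1/4
[7] O move#6: -2:-1/5*, -5:-1/2
[5] X move#7: -2:-1/3, -5:+1/0*
[0] end (terminal -1, O#8); searched 17 to 9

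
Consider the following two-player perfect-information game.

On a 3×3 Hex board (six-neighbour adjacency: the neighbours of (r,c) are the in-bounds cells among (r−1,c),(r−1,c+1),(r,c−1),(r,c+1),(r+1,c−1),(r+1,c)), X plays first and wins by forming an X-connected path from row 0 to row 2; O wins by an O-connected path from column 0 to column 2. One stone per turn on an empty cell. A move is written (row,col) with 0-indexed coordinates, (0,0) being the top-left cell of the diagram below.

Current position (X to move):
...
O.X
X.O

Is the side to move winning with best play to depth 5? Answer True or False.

p1 X@[.../O.X/X.O]: (0,0)[X../O.X/X.O]-1 (0,1)[.X./O.X/X.O]-1 (0,2)[..X/O.X/X.O]+1* (1,1)[.../OXX/X.O]+1 (2,1)[.../O.X/XXO]-1
p2 O@[..X/O.X/X.O]: (0,0)[O.X/O.X/X.O]-1* (0,1)[.OX/O.X/X.O]-1 (1,1)[..X/OOX/X.O]-1 (2,1)[..X/O.X/XOO]-1
p3 X@[O.X/O.X/X.O]: (0,1)[OXX/O.X/X.O]+1* (1,1)[O.X/OXX/X.O]+1 (2,1)[O.X/O.X/XXO]+1
p4 O@[OXX/O.X/X.O]: (1,1)[OXX/OOX/X.O]-1* (2,1)[OXX/O.X/XOO]-1
p5 X@[OXX/OOX/X.O]: (2,1)[OXX/OOX/XXO]+1*
p6 O@[OXX/OOX/XXO] terminal -1; root [.../O.X/X.O] d5

X winning at [.../O.X/X.O]: True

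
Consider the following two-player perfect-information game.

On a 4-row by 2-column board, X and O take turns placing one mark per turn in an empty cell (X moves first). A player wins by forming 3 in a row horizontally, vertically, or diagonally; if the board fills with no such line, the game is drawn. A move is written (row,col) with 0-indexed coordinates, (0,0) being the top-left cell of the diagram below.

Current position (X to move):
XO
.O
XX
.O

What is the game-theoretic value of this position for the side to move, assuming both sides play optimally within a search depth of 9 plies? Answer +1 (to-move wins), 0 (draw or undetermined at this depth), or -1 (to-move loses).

value(XO/.O/XX/.O, X) = +1

p1 X@[XO/.O/XX/.O]: (1,0)[XO/XO/XX/.O]+1* (3,0)[XO/.O/XX/XO]+0
p2 O@[XO/XO/XX/.O] terminal -1; root [XO/.O/XX/.O] d9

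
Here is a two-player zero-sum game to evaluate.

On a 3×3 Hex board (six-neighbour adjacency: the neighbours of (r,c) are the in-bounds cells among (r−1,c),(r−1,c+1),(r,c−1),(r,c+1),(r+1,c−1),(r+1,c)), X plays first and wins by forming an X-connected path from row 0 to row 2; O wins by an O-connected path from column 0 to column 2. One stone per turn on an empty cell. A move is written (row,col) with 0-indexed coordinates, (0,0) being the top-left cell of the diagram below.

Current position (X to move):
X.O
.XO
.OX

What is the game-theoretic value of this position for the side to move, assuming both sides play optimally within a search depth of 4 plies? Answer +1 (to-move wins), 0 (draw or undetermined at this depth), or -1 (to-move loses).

value(X.O/.XO/.OX, X) = +1

[X.O/.XO/.OX] X move#1: (0,1):-1/XXO/.XO/.OX, (1,0):-1/X.O/XXO/.OX, (2,0):+1/X.O/.XO/XOX*
[X.O/.XO/XOX] O move#2: (0,1):-1/XOO/.XO/XOX*, (1,0):-1/X.O/OXO/XOX
[XOO/.XO/XOX] X move#3: (1,0):+1/XOO/XXO/XOX*
[XOO/XXO/XOX] end (terminal -1, O#4); searched X.O/.XO/.OX to 4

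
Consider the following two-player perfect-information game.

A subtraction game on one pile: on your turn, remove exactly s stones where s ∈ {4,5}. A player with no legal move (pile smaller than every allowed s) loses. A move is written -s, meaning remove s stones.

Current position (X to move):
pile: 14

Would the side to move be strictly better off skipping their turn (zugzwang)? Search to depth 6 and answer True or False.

zugzwang(14, X) = False

[14] X move#1: -4:+1/10*, -5:+1/9
[10] O move#2: -4:-1/6*, -5:-1/5
[6] X move#3: -4:+1/2*, -5:+1/1
[2] end (terminal -1, O#4); searched 14 to 6
if X skipped the turn, O would face:
~ [14] O move#1: -4:+1/10*, -5:+1/9
~ [10] X move#2: -4:-1/6*, -5:-1/5
~ [6] O move#3: -4:+1/2*, -5:+1/1
~ [2] end (terminal -1, X#4); searched 14 to 6
compare (X): move=+1 vs pass=-1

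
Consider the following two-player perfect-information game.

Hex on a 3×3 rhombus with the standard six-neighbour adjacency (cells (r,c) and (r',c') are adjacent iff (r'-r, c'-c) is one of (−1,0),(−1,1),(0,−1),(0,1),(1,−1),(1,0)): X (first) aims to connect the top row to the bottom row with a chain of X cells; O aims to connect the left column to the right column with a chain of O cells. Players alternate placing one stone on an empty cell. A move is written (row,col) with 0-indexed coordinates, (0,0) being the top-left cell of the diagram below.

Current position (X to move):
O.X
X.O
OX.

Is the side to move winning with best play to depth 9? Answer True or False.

X winning at [O.X/X.O/OX.]: True

p1 X@[O.X/X.O/OX.]: (0,1)[OXX/X.O/OX.]-1 (1,1)[O.X/XXO/OX.]+1* (2,2)[O.X/X.O/OXX]-1
p2 O@[O.X/XXO/OX.] terminal -1; root [O.X/X.O/OX.] d9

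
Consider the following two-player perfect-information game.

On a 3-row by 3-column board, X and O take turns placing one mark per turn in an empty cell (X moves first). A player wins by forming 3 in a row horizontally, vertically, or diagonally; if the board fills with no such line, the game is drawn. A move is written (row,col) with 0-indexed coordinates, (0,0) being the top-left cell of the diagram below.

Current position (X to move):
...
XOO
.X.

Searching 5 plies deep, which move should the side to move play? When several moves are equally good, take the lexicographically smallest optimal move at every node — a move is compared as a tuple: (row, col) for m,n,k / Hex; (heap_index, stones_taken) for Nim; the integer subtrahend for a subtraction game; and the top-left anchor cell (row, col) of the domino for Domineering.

X's best at [.../XOO/.X.]: (2,0)

ply 1, X at .../XOO/.X. | (0,0)=+0→X../XOO/.X.; (0,1)=-1→.X./XOO/.X.; (0,2)=+0→..X/XOO/.X.; (2,0)=+1→.../XOO/XX.*; (2,2)=+0→.../XOO/.XX
ply 2, O at .../XOO/XX. | (0,0)=-1→O../XOO/XX.*; (0,1)=-1→.O./XOO/XX.; (0,2)=-1→..O/XOO/XX.; (2,2)=-1→.../XOO/XXO
ply 3, X at O../XOO/XX. | (0,1)=-1→OX./XOO/XX.; (0,2)=-1→O.X/XOO/XX.; (2,2)=+1→O../XOO/XXX*
ply 4: O../XOO/XXX is terminal -1 (O); from .../XOO/.X. depth 5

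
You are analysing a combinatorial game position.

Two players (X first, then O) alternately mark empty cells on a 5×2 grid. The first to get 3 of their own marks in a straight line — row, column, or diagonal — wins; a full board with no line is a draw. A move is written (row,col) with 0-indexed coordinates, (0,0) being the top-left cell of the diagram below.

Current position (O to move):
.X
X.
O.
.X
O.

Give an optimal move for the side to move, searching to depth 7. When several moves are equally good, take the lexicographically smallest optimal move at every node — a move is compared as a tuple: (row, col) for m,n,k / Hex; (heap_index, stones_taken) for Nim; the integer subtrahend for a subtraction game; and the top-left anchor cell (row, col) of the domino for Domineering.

O's best at [.X/X./O./.X/O.]: (3,0)

p1 O@[.X/X./O./.X/O.]: (0,0)[OX/X./O./.X/O.]+0 (1,1)[.X/XO/O./.X/O.]+0 (2,1)[.X/X./OO/.X/O.]+0 (3,0)[.X/X./O./OX/O.]+1* (4,1)[.X/X./O./.X/OO]+0
p2 X@[.X/X./O./OX/O.] terminal -1; root [.X/X./O./.X/O.] d7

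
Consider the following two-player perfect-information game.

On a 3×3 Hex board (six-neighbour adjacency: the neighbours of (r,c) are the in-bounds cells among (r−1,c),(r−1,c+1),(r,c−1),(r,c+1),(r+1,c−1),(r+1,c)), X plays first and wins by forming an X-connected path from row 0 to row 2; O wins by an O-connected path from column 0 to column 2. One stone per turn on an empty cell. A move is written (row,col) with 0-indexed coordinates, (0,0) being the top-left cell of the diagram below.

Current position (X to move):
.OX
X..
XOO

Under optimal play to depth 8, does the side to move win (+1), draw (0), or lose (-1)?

ply 1, X at .OX/X../XOO | (0,0)=+1→XOX/X../XOO*; (1,1)=+1→.OX/XX./XOO; (1,2)=+1→.OX/X.X/XOO
ply 2: XOX/X../XOO is terminal -1 (O); from .OX/X../XOO depth 8

value(.OX/X../XOO, X) = +1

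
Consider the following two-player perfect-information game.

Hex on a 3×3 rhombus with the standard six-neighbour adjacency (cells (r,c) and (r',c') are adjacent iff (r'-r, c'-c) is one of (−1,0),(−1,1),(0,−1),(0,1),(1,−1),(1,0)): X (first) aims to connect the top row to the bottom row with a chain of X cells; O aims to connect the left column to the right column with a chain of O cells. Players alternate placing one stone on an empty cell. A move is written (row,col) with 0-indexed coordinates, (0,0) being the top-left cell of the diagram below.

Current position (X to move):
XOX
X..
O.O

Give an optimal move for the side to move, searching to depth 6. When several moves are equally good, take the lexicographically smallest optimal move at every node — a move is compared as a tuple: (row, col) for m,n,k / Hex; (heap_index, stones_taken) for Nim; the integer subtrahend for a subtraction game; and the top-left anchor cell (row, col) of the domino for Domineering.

p1 X@[XOX/X../O.O]: (1,1)[XOX/XX./O.O]-1 (1,2)[XOX/X.X/O.O]-1 (2,1)[XOX/X../OXO]+1*
p2 O@[XOX/X../OXO]: (1,1)[XOX/XO./OXO]-1* (1,2)[XOX/X.O/OXO]-1
p3 X@[XOX/XO./OXO]: (1,2)[XOX/XOX/OXO]+1*
p4 O@[XOX/XOX/OXO] terminal -1; root [XOX/X../O.O] d6

X's best at [XOX/X../O.O]: (2,1)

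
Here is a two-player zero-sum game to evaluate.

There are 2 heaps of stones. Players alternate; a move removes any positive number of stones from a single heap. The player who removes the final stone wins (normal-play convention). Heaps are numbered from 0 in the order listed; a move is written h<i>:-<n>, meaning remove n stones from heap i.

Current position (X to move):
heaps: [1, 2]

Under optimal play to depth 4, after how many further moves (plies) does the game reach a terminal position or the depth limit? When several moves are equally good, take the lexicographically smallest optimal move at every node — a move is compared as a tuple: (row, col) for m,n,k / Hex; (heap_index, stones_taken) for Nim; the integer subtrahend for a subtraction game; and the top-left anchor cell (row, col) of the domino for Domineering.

PV length from [(1,2)]: 3 plies

ply 1, X at (1,2) | h0:-1=-1→(0,2); h1:-1=+1→(1,1)*; h1:-2=-1→(1,0)
ply 2, O at (1,1) | h0:-1=-1→(0,1)*; h1:-1=-1→(1,0)
ply 3, X at (0,1) | h1:-1=+1→(0,0)*
ply 4: (0,0) is terminal -1 (O); from (1,2) depth 4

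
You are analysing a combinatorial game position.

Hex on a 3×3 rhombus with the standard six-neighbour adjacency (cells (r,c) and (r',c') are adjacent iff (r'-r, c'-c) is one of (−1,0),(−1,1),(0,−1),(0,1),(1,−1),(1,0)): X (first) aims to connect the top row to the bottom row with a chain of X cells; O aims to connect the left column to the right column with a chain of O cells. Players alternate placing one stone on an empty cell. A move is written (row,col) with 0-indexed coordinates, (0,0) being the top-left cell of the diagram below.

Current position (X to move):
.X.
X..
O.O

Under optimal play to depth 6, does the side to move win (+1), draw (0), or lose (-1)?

p1 X@[.X./X../O.O]: (0,0)[XX./X../O.O]-1* (0,2)[.XX/X../O.O]-1 (1,1)[.X./XX./O.O]-1 (1,2)[.X./X.X/O.O]-1 (2,1)[.X./X../OXO]-1
p2 O@[XX./X../O.O]: (0,2)[XXO/X../O.O]+1* (1,1)[XX./XO./O.O]+1 (1,2)[XX./X.O/O.O]+1 (2,1)[XX./X../OOO]+1
p3 X@[XXO/X../O.O]: (1,1)[XXO/XX./O.O]-1* (1,2)[XXO/X.X/O.O]-1 (2,1)[XXO/X../OXO]-1
p4 O@[XXO/XX./O.O]: (1,2)[XXO/XXO/O.O]-1 (2,1)[XXO/XX./OOO]+1*
p5 X@[XXO/XX./OOO] terminal -1; root [.X./X../O.O] d6

value(.X./X../O.O, X) = -1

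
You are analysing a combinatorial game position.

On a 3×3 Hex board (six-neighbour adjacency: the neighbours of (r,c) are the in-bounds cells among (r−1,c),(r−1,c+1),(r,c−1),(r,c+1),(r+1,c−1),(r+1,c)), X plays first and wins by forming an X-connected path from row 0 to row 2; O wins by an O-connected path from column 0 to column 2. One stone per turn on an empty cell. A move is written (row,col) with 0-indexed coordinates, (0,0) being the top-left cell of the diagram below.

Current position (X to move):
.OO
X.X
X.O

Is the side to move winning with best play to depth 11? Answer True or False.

[.OO/X.X/X.O] X move#1: (0,0):+1/XOO/X.X/X.O*, (1,1):-1/.OO/XXX/X.O, (2,1):-1/.OO/X.X/XXO
[XOO/X.X/X.O] end (terminal -1, O#2); searched .OO/X.X/X.O to 11

X winning at [.OO/X.X/X.O]: True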